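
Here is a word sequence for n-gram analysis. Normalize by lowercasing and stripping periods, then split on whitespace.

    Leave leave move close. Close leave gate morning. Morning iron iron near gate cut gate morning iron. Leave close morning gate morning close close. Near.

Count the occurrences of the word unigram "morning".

Scanning the 25 tokens for "morning":
  position 8: morning
  position 9: morning
  position 16: morning
  position 20: morning
  position 22: morning

5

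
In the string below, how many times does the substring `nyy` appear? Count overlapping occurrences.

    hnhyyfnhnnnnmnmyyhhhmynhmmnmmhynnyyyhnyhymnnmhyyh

Sliding a length-3 window over the 49 characters (47 positions):
  position 33–35: nyy

1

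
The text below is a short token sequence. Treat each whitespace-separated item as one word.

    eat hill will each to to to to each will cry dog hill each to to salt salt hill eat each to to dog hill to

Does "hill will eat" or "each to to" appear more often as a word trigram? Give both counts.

"hill will eat": 0 occurrences
"each to to": 3 occurrences

"each to to" (3 vs 0)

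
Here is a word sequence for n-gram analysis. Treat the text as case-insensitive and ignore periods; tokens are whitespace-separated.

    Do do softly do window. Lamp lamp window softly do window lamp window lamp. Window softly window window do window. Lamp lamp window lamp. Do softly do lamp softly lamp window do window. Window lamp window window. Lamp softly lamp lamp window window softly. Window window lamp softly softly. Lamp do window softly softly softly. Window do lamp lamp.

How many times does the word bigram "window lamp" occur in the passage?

Scanning the 58 overlapping bigram windows for "window lamp":
  position 5–6: window lamp
  position 11–12: window lamp
  position 13–14: window lamp
  position 20–21: window lamp
  position 23–24: window lamp
  position 34–35: window lamp
  position 37–38: window lamp
  position 46–47: window lamp

8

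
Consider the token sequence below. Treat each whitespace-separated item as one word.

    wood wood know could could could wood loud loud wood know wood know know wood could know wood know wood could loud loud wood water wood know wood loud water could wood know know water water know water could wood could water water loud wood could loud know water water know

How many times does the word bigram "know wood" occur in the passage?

Scanning the 50 overlapping bigram windows for "know wood":
  position 11–12: know wood
  position 14–15: know wood
  position 17–18: know wood
  position 19–20: know wood
  position 27–28: know wood

5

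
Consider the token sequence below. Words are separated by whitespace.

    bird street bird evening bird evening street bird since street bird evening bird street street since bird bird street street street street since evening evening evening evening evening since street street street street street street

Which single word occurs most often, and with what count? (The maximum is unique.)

Unigram frequencies (highest first):
  street: 15
  bird: 8
  evening: 8
  since: 4

"street", 15 times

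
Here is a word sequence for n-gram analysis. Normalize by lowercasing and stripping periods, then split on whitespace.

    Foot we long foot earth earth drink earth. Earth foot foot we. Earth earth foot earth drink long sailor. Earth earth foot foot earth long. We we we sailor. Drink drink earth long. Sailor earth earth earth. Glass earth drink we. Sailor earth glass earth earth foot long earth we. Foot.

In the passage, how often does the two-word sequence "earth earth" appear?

7

Scanning the 50 overlapping bigram windows for "earth earth":
  position 5–6: earth earth
  position 8–9: earth earth
  position 13–14: earth earth
  position 20–21: earth earth
  position 35–36: earth earth
  position 36–37: earth earth
  position 45–46: earth earth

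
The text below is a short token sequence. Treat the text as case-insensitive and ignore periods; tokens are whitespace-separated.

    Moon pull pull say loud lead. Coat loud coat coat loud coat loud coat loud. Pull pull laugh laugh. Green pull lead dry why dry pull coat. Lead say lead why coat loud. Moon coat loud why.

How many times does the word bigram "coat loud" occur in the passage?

6

Scanning the 36 overlapping bigram windows for "coat loud":
  position 7–8: coat loud
  position 10–11: coat loud
  position 12–13: coat loud
  position 14–15: coat loud
  position 32–33: coat loud
  position 35–36: coat loud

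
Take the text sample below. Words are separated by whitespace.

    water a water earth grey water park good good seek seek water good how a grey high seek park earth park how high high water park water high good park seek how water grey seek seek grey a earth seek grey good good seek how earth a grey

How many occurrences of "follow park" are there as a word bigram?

Scanning the 47 overlapping bigram windows for "follow park":
  (none found)

0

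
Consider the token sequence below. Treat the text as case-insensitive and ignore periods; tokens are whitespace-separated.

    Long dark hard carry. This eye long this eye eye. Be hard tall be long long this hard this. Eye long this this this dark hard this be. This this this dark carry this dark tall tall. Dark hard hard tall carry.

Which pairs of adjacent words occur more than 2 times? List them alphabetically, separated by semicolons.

dark hard; long this; this dark; this eye; this this

Bigram counts meeting the condition (more than 2 times):
  dark hard: 3
  long this: 3
  this dark: 3
  this eye: 3
  this this: 4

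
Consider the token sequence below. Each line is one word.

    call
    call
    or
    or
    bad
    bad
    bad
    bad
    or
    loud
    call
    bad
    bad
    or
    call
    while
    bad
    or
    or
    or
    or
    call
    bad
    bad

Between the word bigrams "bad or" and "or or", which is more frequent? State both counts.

"or or" (4 vs 3)

"bad or": 3 occurrences
"or or": 4 occurrences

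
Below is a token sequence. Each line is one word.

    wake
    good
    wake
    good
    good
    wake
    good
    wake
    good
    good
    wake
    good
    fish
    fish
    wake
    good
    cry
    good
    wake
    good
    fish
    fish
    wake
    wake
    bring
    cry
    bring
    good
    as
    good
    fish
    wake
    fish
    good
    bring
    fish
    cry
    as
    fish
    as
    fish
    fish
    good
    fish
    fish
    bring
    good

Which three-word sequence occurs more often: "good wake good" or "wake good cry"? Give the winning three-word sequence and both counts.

"good wake good": 5 occurrences
"wake good cry": 1 occurrence

"good wake good" (5 vs 1)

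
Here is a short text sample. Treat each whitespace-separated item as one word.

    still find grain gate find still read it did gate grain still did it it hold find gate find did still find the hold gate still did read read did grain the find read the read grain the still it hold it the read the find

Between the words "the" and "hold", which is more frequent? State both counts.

"the": 6 occurrences
"hold": 3 occurrences

"the" (6 vs 3)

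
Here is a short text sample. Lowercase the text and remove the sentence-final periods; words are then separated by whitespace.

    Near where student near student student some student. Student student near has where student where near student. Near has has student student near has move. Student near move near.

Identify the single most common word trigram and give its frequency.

Trigram frequencies (highest first):
  student near has: 3
  student student near: 2
  near where student: 1
  where student near: 1
  student near student: 1
  near student student: 1
  … (18 more, each ≤ 1)

"student near has", 3 times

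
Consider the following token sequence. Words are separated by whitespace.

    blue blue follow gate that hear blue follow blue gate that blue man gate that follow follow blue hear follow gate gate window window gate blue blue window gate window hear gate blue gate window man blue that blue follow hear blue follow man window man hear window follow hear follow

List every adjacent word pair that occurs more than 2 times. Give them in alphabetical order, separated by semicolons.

blue follow; gate that; gate window

Bigram counts meeting the condition (more than 2 times):
  blue follow: 4
  gate that: 3
  gate window: 3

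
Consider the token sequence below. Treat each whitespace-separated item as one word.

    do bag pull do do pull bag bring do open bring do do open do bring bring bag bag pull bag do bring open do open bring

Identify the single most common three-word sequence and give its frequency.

"do open bring", 2 times

Trigram frequencies (highest first):
  do open bring: 2
  do bag pull: 1
  bag pull do: 1
  pull do do: 1
  do do pull: 1
  do pull bag: 1
  … (18 more, each ≤ 1)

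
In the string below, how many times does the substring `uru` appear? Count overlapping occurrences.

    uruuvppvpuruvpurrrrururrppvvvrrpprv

3

Sliding a length-3 window over the 35 characters (33 positions):
  position 1–3: uru
  position 10–12: uru
  position 20–22: uru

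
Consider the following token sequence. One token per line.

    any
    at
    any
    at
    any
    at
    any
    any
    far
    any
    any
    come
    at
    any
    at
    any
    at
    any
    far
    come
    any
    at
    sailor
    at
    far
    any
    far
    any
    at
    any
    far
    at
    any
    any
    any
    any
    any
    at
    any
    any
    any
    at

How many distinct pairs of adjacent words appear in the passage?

42 tokens → 41 bigram windows in total.
Repeated bigrams (each contributes count−1 duplicates):
  any at: 9
  at any: 9
  any any: 8
  any far: 4
  far any: 3
28 duplicate windows → 41 − 28 = 13 distinct.

13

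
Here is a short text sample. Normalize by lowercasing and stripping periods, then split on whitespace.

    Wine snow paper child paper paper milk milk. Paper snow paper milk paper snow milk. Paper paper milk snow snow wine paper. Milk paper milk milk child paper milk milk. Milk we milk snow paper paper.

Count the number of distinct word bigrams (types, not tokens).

17

36 tokens → 35 bigram windows in total.
Repeated bigrams (each contributes count−1 duplicates):
  paper milk: 6
  milk milk: 4
  milk paper: 4
  paper paper: 3
  snow paper: 3
  child paper: 2
  milk snow: 2
  paper snow: 2
18 duplicate windows → 35 − 18 = 17 distinct.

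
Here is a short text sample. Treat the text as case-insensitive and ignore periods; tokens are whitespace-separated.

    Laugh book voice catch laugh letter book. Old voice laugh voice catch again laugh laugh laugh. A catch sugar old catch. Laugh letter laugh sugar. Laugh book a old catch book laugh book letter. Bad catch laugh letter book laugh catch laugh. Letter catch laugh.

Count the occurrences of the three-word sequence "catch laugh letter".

Scanning the 43 overlapping trigram windows for "catch laugh letter":
  position 4–6: catch laugh letter
  position 21–23: catch laugh letter
  position 36–38: catch laugh letter
  position 41–43: catch laugh letter

4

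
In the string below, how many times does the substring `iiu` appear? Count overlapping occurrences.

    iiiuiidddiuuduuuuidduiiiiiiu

Sliding a length-3 window over the 28 characters (26 positions):
  position 2–4: iiu
  position 26–28: iiu

2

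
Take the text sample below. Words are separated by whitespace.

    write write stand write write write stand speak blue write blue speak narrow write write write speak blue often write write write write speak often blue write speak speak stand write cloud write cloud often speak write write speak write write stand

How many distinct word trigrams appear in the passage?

42 tokens → 40 trigram windows in total.
Repeated trigrams (each contributes count−1 duplicates):
  write write write: 4
  write write speak: 3
  write write stand: 3
  speak write write: 2
8 duplicate windows → 40 − 8 = 32 distinct.

32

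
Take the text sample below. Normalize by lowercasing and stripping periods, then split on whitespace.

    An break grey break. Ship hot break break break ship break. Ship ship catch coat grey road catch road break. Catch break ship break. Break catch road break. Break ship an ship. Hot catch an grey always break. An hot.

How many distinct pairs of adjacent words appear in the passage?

27

40 tokens → 39 bigram windows in total.
Repeated bigrams (each contributes count−1 duplicates):
  break ship: 5
  break break: 4
  break catch: 2
  catch road: 2
  road break: 2
  ship break: 2
  ship hot: 2
12 duplicate windows → 39 − 12 = 27 distinct.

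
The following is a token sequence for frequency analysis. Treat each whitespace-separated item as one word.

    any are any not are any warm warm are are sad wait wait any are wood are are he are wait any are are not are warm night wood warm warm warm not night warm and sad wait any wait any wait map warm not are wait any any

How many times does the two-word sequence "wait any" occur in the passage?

5

Scanning the 48 overlapping bigram windows for "wait any":
  position 13–14: wait any
  position 21–22: wait any
  position 38–39: wait any
  position 40–41: wait any
  position 47–48: wait any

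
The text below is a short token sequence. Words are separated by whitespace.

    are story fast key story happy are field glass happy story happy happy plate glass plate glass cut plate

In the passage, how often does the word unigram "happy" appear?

Scanning the 19 tokens for "happy":
  position 6: happy
  position 10: happy
  position 12: happy
  position 13: happy

4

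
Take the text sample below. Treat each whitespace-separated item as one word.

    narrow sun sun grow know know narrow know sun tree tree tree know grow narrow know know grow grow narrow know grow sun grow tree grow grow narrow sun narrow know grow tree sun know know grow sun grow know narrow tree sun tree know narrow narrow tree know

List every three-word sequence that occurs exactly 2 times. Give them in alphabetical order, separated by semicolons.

Trigram counts meeting the condition (exactly 2 times):
  grow grow narrow: 2
  grow narrow know: 2
  grow sun grow: 2
  know grow sun: 2
  know know grow: 2
  narrow know grow: 2
  sun grow know: 2

grow grow narrow; grow narrow know; grow sun grow; know grow sun; know know grow; narrow know grow; sun grow know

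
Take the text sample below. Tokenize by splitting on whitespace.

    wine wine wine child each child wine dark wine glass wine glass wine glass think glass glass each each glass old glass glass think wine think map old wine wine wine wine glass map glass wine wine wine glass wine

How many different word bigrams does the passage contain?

40 tokens → 39 bigram windows in total.
Repeated bigrams (each contributes count−1 duplicates):
  wine wine: 7
  wine glass: 5
  glass wine: 4
  glass glass: 2
  glass think: 2
15 duplicate windows → 39 − 15 = 24 distinct.

24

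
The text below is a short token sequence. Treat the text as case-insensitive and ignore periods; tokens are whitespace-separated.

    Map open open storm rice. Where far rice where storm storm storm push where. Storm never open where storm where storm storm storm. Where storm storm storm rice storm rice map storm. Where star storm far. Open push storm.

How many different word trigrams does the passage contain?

39 tokens → 37 trigram windows in total.
Repeated trigrams (each contributes count−1 duplicates):
  storm storm storm: 3
  where storm storm: 3
  storm where storm: 2
5 duplicate windows → 37 − 5 = 32 distinct.

32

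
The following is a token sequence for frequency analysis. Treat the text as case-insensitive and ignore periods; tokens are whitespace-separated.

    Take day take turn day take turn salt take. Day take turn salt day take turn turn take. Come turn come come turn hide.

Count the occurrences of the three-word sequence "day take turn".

Scanning the 22 overlapping trigram windows for "day take turn":
  position 2–4: day take turn
  position 5–7: day take turn
  position 10–12: day take turn
  position 14–16: day take turn

4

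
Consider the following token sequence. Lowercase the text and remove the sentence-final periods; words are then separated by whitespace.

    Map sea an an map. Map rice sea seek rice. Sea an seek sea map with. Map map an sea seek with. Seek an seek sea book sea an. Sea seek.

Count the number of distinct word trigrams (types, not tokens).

27

31 tokens → 29 trigram windows in total.
Repeated trigrams (each contributes count−1 duplicates):
  an sea seek: 2
  an seek sea: 2
2 duplicate windows → 29 − 2 = 27 distinct.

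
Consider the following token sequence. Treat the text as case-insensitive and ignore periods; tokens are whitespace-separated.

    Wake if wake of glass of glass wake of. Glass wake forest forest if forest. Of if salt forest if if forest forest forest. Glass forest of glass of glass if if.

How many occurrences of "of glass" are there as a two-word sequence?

5

Scanning the 31 overlapping bigram windows for "of glass":
  position 4–5: of glass
  position 6–7: of glass
  position 9–10: of glass
  position 27–28: of glass
  position 29–30: of glass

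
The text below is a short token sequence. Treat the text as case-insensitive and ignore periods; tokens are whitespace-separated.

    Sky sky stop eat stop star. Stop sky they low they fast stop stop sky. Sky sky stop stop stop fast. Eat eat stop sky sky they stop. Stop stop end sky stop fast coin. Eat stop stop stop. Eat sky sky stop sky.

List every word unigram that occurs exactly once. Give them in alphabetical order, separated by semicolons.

coin; end; low; star

Unigram counts meeting the condition (exactly once):
  coin: 1
  end: 1
  low: 1
  star: 1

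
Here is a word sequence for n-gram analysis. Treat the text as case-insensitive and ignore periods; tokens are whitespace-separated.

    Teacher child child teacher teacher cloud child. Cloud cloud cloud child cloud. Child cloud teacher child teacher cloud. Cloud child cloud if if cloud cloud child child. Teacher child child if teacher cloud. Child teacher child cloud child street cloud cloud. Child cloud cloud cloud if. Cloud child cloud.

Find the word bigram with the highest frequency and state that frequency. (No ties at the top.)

Bigram frequencies (highest first):
  cloud child: 9
  child cloud: 7
  cloud cloud: 7
  teacher child: 4
  child teacher: 4
  child child: 3
  … (10 more, each ≤ 3)

"cloud child", 9 times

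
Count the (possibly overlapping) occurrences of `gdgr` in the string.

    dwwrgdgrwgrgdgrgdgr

Sliding a length-4 window over the 19 characters (16 positions):
  position 5–8: gdgr
  position 12–15: gdgr
  position 16–19: gdgr

3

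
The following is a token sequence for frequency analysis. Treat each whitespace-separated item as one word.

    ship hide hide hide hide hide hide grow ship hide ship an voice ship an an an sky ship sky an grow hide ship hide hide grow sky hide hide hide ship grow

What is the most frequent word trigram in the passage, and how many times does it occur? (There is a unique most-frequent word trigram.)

Trigram frequencies (highest first):
  hide hide hide: 5
  ship hide hide: 2
  hide hide grow: 2
  hide grow ship: 1
  grow ship hide: 1
  ship hide ship: 1
  … (19 more, each ≤ 1)

"hide hide hide", 5 times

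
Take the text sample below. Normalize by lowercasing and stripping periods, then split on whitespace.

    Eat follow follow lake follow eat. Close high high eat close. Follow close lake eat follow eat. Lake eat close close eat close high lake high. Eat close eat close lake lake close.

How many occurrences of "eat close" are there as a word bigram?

Scanning the 32 overlapping bigram windows for "eat close":
  position 6–7: eat close
  position 10–11: eat close
  position 19–20: eat close
  position 22–23: eat close
  position 27–28: eat close
  position 29–30: eat close

6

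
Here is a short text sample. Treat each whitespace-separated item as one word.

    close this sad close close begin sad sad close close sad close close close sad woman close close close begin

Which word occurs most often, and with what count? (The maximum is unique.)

"close", 11 times

Unigram frequencies (highest first):
  close: 11
  sad: 5
  begin: 2
  this: 1
  woman: 1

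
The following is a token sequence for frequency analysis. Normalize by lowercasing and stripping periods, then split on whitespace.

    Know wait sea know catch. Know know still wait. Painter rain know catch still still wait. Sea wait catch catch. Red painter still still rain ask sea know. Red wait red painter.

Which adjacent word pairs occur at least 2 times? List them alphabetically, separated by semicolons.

Bigram counts meeting the condition (at least 2 times):
  know catch: 2
  red painter: 2
  sea know: 2
  still still: 2
  still wait: 2
  wait sea: 2

know catch; red painter; sea know; still still; still wait; wait sea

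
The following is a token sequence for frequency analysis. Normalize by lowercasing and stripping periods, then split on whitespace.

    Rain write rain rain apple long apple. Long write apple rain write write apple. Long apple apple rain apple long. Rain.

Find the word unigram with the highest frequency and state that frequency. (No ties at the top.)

"apple", 7 times

Unigram frequencies (highest first):
  apple: 7
  rain: 6
  write: 4
  long: 4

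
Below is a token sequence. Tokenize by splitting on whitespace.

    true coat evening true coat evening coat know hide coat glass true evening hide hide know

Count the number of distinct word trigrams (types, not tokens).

16 tokens → 14 trigram windows in total.
Repeated trigrams (each contributes count−1 duplicates):
  true coat evening: 2
1 duplicate windows → 14 − 1 = 13 distinct.

13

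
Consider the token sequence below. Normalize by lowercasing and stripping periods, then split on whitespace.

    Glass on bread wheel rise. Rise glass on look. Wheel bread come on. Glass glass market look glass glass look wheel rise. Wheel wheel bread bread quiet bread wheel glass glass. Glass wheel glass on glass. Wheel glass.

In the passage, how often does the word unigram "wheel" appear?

Scanning the 38 tokens for "wheel":
  position 4: wheel
  position 10: wheel
  position 21: wheel
  position 23: wheel
  position 24: wheel
  position 29: wheel
  position 33: wheel
  position 37: wheel

8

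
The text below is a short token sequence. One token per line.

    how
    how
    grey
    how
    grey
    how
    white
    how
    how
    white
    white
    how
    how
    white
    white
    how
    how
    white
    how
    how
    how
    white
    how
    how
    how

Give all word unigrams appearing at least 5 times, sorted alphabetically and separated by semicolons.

Unigram counts meeting the condition (at least 5 times):
  how: 16
  white: 7

how; white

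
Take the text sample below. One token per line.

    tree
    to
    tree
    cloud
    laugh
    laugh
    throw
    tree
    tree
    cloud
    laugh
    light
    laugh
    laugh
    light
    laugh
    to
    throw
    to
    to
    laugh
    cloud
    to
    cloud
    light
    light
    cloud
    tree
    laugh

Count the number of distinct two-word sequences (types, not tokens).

29 tokens → 28 bigram windows in total.
Repeated bigrams (each contributes count−1 duplicates):
  cloud laugh: 2
  laugh laugh: 2
  laugh light: 2
  light laugh: 2
  tree cloud: 2
5 duplicate windows → 28 − 5 = 23 distinct.

23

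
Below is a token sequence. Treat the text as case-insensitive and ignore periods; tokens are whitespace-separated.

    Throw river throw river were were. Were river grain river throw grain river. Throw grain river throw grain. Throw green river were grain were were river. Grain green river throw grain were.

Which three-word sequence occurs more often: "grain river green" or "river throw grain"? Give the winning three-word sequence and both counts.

"grain river green": 0 occurrences
"river throw grain": 4 occurrences

"river throw grain" (4 vs 0)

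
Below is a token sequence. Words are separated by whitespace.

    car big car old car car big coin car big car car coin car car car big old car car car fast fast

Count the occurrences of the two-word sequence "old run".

Scanning the 22 overlapping bigram windows for "old run":
  (none found)

0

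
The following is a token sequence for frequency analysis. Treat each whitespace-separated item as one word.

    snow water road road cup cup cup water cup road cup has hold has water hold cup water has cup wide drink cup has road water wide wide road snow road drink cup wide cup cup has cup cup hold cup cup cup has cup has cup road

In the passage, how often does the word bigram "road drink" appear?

Scanning the 47 overlapping bigram windows for "road drink":
  position 31–32: road drink

1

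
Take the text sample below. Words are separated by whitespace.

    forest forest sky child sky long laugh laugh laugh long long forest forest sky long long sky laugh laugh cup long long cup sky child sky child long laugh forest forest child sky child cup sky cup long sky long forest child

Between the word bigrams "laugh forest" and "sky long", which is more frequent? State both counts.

"laugh forest": 1 occurrence
"sky long": 3 occurrences

"sky long" (3 vs 1)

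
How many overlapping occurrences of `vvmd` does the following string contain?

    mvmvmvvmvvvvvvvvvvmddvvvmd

2

Sliding a length-4 window over the 26 characters (23 positions):
  position 17–20: vvmd
  position 23–26: vvmd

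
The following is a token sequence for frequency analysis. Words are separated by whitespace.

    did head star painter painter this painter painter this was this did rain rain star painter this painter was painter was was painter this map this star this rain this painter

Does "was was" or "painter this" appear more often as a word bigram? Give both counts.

"painter this" (4 vs 1)

"was was": 1 occurrence
"painter this": 4 occurrences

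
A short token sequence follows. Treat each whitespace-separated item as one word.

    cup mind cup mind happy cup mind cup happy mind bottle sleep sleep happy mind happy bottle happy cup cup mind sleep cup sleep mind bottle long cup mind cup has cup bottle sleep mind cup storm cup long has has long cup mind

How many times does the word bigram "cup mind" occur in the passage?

6

Scanning the 43 overlapping bigram windows for "cup mind":
  position 1–2: cup mind
  position 3–4: cup mind
  position 6–7: cup mind
  position 20–21: cup mind
  position 28–29: cup mind
  position 43–44: cup mind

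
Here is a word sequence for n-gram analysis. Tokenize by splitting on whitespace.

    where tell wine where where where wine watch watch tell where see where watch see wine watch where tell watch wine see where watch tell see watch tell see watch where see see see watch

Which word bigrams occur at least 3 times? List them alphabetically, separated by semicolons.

Bigram counts meeting the condition (at least 3 times):
  see watch: 3
  watch tell: 3

see watch; watch tell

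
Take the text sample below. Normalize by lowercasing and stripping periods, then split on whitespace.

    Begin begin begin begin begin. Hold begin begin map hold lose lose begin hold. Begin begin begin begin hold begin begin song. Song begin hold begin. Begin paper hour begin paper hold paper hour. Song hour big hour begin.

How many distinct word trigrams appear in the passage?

26

39 tokens → 37 trigram windows in total.
Repeated trigrams (each contributes count−1 duplicates):
  begin begin begin: 5
  begin hold begin: 4
  hold begin begin: 4
  begin begin hold: 2
11 duplicate windows → 37 − 11 = 26 distinct.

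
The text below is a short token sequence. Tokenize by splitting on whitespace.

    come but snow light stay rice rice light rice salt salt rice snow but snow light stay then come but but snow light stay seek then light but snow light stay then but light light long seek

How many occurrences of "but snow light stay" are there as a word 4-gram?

Scanning the 34 overlapping 4-gram windows for "but snow light stay":
  position 2–5: but snow light stay
  position 14–17: but snow light stay
  position 21–24: but snow light stay
  position 28–31: but snow light stay

4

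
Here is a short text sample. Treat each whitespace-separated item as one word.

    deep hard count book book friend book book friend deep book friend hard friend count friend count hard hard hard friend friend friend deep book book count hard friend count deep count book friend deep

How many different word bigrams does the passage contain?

18

35 tokens → 34 bigram windows in total.
Repeated bigrams (each contributes count−1 duplicates):
  book friend: 4
  book book: 3
  friend count: 3
  friend deep: 3
  hard friend: 3
  count book: 2
  count hard: 2
  deep book: 2
  … (2 more repeated)
16 duplicate windows → 34 − 16 = 18 distinct.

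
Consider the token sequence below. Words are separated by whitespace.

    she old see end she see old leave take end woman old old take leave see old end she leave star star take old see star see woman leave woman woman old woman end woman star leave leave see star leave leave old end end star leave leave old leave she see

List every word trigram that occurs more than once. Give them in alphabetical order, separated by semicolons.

Trigram counts meeting the condition (more than once):
  leave leave old: 2
  star leave leave: 3

leave leave old; star leave leave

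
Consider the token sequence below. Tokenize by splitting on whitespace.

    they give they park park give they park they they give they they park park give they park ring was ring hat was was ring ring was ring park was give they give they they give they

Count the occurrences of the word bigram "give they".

Scanning the 36 overlapping bigram windows for "give they":
  position 2–3: give they
  position 6–7: give they
  position 11–12: give they
  position 16–17: give they
  position 31–32: give they
  position 33–34: give they
  position 36–37: give they

7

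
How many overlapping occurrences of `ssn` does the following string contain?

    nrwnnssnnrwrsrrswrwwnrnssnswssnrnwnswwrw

Sliding a length-3 window over the 40 characters (38 positions):
  position 6–8: ssn
  position 24–26: ssn
  position 29–31: ssn

3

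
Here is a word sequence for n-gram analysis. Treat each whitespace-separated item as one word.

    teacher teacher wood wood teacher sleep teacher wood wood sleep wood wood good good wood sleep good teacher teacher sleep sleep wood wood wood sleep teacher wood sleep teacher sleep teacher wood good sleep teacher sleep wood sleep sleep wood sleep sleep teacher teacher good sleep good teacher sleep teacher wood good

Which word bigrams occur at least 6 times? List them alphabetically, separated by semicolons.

Bigram counts meeting the condition (at least 6 times):
  sleep teacher: 7
  wood sleep: 6

sleep teacher; wood sleep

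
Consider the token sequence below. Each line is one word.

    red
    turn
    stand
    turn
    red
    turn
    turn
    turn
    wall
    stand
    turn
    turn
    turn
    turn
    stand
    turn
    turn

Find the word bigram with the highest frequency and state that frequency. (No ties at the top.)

"turn turn", 6 times

Bigram frequencies (highest first):
  turn turn: 6
  stand turn: 3
  red turn: 2
  turn stand: 2
  turn red: 1
  turn wall: 1
  … (1 more, each ≤ 1)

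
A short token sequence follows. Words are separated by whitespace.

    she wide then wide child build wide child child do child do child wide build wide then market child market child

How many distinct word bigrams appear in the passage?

14

21 tokens → 20 bigram windows in total.
Repeated bigrams (each contributes count−1 duplicates):
  build wide: 2
  child do: 2
  do child: 2
  market child: 2
  wide child: 2
  wide then: 2
6 duplicate windows → 20 − 6 = 14 distinct.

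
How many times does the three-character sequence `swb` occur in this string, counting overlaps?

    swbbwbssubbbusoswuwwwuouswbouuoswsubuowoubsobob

Sliding a length-3 window over the 47 characters (45 positions):
  position 1–3: swb
  position 25–27: swb

2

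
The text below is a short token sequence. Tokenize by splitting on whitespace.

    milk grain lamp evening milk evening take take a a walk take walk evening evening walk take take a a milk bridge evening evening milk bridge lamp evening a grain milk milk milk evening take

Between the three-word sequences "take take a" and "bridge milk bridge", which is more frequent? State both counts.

"take take a" (2 vs 0)

"take take a": 2 occurrences
"bridge milk bridge": 0 occurrences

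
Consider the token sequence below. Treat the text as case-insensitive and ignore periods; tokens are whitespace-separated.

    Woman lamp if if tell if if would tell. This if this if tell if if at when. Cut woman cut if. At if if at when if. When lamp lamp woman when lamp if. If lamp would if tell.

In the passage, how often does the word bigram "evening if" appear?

Scanning the 39 overlapping bigram windows for "evening if":
  (none found)

0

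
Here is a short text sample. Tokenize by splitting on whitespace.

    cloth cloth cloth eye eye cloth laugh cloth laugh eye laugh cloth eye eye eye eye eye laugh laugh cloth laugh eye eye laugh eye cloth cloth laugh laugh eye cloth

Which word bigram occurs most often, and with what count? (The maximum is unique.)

"eye eye", 6 times

Bigram frequencies (highest first):
  eye eye: 6
  cloth laugh: 4
  laugh eye: 4
  cloth cloth: 3
  eye cloth: 3
  laugh cloth: 3
  … (3 more, each ≤ 3)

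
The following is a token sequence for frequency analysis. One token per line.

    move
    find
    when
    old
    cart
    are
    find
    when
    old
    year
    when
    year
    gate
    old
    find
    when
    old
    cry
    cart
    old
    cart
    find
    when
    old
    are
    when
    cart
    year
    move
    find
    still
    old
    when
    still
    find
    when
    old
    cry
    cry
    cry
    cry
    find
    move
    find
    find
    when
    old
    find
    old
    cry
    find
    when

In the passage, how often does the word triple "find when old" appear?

Scanning the 50 overlapping trigram windows for "find when old":
  position 2–4: find when old
  position 7–9: find when old
  position 15–17: find when old
  position 22–24: find when old
  position 35–37: find when old
  position 45–47: find when old

6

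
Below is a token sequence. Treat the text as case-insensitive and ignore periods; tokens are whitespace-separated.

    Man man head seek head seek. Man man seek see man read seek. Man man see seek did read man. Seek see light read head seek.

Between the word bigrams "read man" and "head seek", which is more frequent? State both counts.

"read man": 1 occurrence
"head seek": 3 occurrences

"head seek" (3 vs 1)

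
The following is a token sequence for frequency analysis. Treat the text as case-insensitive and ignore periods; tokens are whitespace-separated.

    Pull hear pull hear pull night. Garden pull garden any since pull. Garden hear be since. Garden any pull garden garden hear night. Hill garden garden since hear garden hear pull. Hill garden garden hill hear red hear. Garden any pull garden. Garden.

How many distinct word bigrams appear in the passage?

26

43 tokens → 42 bigram windows in total.
Repeated bigrams (each contributes count−1 duplicates):
  garden garden: 4
  pull garden: 4
  garden any: 3
  garden hear: 3
  hear pull: 3
  any pull: 2
  hear garden: 2
  hill garden: 2
  … (1 more repeated)
16 duplicate windows → 42 − 16 = 26 distinct.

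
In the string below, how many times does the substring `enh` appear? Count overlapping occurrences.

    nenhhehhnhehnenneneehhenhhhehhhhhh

Sliding a length-3 window over the 34 characters (32 positions):
  position 2–4: enh
  position 23–25: enh

2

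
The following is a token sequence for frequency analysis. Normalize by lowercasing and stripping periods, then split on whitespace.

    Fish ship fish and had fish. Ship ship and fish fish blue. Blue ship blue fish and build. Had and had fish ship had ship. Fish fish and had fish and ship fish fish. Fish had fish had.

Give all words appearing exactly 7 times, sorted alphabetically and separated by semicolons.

had; ship

Unigram counts meeting the condition (exactly 7 times):
  had: 7
  ship: 7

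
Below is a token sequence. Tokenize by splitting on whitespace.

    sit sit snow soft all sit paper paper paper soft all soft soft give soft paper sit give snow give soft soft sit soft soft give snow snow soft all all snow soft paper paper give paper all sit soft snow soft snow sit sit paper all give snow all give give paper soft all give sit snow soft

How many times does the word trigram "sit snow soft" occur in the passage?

2

Scanning the 57 overlapping trigram windows for "sit snow soft":
  position 2–4: sit snow soft
  position 57–59: sit snow soft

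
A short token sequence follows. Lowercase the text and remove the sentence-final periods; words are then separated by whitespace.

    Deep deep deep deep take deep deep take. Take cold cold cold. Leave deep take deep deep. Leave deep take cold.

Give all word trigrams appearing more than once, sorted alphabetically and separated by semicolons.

deep deep deep; deep deep take; deep take deep; leave deep take; take deep deep

Trigram counts meeting the condition (more than once):
  deep deep deep: 2
  deep deep take: 2
  deep take deep: 2
  leave deep take: 2
  take deep deep: 2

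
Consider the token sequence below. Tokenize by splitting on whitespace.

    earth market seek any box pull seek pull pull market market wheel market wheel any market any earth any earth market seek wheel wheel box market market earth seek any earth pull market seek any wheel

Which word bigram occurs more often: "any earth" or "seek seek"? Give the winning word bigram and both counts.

"any earth": 3 occurrences
"seek seek": 0 occurrences

"any earth" (3 vs 0)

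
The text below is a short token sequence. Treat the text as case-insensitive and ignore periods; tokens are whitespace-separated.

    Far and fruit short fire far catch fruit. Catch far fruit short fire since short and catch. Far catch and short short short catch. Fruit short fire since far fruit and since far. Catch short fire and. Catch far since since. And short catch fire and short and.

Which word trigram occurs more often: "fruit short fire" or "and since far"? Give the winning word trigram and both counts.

"fruit short fire" (3 vs 1)

"fruit short fire": 3 occurrences
"and since far": 1 occurrence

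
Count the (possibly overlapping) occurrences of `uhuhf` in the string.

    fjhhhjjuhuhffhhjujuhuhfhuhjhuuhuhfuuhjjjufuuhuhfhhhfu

Sliding a length-5 window over the 53 characters (49 positions):
  position 8–12: uhuhf
  position 19–23: uhuhf
  position 30–34: uhuhf
  position 44–48: uhuhf

4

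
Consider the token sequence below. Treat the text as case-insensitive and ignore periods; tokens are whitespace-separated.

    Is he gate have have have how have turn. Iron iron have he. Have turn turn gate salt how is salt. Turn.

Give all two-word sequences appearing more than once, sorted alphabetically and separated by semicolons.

Bigram counts meeting the condition (more than once):
  have have: 2
  have turn: 2

have have; have turn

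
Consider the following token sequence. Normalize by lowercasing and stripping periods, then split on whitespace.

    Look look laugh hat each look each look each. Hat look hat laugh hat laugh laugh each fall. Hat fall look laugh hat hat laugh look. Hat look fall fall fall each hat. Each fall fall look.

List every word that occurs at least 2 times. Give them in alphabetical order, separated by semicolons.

each; fall; hat; laugh; look

Unigram counts meeting the condition (at least 2 times):
  each: 6
  fall: 7
  hat: 9
  laugh: 6
  look: 9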